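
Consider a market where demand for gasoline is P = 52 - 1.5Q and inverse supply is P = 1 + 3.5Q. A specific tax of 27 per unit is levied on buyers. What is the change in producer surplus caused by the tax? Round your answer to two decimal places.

Pre-tax equilibrium: 52 - 1.5Q = 1 + 3.5Q gives Q* = 10.2, P* = 36.7.
With the tax, buyers' net willingness to pay falls by 27: (52 - 27) - 1.5Q = 1 + 3.5Q, so Q_t = 4.8. Buyers pay P_b = 44.8; sellers receive P_s = P_b - 27 = 17.8.
PS falls from (1/2)(10.2)(35.7) = 182.07 to (1/2)(4.8)(16.8) = 40.32, a change of -141.75.

-141.75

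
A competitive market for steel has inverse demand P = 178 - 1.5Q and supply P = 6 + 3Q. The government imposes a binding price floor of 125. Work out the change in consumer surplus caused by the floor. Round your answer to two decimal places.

Free-market equilibrium: 178 - 1.5Q = 6 + 3Q gives Q* = 38.2222, P* = 120.6667.
At P = 125, buyers demand (178 - 125)/1.5 = 35.3333 while sellers would supply more, so the quantity traded is 35.3333 at price 125.
CS goes from (1/2)(38.2222)(57.3333) = 1095.7037 to 936.3333 (computed as (178 - 125)(35.3333) - (1/2)(1.5)(35.3333)^2), a change of -159.3704.

-159.37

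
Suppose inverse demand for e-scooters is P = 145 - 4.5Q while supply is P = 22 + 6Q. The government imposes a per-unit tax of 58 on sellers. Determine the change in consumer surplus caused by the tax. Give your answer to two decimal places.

Pre-tax equilibrium: 145 - 4.5Q = 22 + 6Q gives Q* = 11.7143, P* = 92.2857.
A tax on sellers shifts supply up by 58: 145 - 4.5Q = 22 + 6Q + 58, so Q_t = 6.1905. Buyers pay P_b = 117.1429; sellers receive P_s = P_b - 58 = 59.1429.
Consumers lose the trapezoid between P* and P_b out to Q_t plus the triangle from Q_t to Q*: change in CS = 86.2245 - 308.7551 = -222.5306.

-222.53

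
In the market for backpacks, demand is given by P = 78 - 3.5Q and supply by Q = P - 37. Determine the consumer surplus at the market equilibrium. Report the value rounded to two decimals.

145.27

Rewriting supply in inverse form: P = 37 + Q.
Setting demand equal to supply, 41 = 4.5Q, so Q* = 9.1111 and P* = 46.1111.
CS is the area between the demand curve and P* from 0 to Q*: (1/2)(9.1111)(31.8889) = 145.2716.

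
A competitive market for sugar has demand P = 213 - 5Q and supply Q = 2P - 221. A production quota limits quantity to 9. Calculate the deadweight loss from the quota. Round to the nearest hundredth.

Rewriting supply in inverse form: P = 110.5 + 0.5Q.
Without the quota, 213 - 5Q = 110.5 + 0.5Q gives Q* = 18.6364.
At Q = 9 the demand price is 213 - 5(9) = 168 and the supply price is 110.5 + 0.5(9) = 115.
Deadweight loss is the triangle between the curves from 9 to 18.6364: (1/2)(168 - 115)(18.6364 - 9) = 255.3636.

255.36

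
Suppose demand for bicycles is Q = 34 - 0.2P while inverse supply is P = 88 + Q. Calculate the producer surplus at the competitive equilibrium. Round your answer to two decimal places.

Rewriting demand in inverse form: P = 170 - 5Q.
Setting demand equal to supply, 82 = 6Q, so Q* = 13.6667 and P* = 101.6667.
PS is the area between P* and the supply curve from 0 to Q*: (1/2)(13.6667)(13.6667) = 93.3889.

93.39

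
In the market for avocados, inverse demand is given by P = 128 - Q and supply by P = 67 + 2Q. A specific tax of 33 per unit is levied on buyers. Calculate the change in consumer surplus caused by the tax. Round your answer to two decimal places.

-163.17

Pre-tax equilibrium: 128 - Q = 67 + 2Q gives Q* = 20.3333, P* = 107.6667.
With the tax, buyers' net willingness to pay falls by 33: (128 - 33) - Q = 67 + 2Q, so Q_t = 9.3333. Buyers pay P_b = 118.6667; sellers receive P_s = P_b - 33 = 85.6667.
Consumers lose the trapezoid between P* and P_b out to Q_t plus the triangle from Q_t to Q*: change in CS = 43.5556 - 206.7222 = -163.1667.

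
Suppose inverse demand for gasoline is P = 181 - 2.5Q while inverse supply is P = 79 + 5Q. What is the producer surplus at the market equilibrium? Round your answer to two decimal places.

Equilibrium: 181 - 2.5Q = 79 + 5Q, so Q* = 13.6 and P* = 147.
The supply curve's price intercept is 79, so PS = (1/2)(Q*)(P* - 79) = (1/2)(13.6)(68) = 462.4.

462.40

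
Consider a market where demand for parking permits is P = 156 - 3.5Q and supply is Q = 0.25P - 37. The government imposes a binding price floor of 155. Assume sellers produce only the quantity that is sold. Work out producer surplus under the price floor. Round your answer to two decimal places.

Rewriting supply in inverse form: P = 148 + 4Q.
Without the control, 156 - 3.5Q = 148 + 4Q so Q* = 1.0667 and P* = 152.2667.
At P = 155, buyers demand (156 - 155)/3.5 = 0.2857 while sellers would supply more, so the quantity traded is 0.2857 at price 155.
The supply price at Q = 0.2857 is 149.1429. PS is the trapezoid between 155 and supply over [0, 0.2857]: (1/2)[(155 - 148) + (155 - 149.1429)](0.2857) = 1.8367.

1.84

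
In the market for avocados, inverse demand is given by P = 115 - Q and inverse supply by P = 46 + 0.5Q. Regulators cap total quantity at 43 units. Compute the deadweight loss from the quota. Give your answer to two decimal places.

6.75

Without the quota, 115 - Q = 46 + 0.5Q gives Q* = 46.
At Q = 43 the demand price is 115 - (43) = 72 and the supply price is 46 + 0.5(43) = 67.5.
Deadweight loss is the triangle between the curves from 43 to 46: (1/2)(72 - 67.5)(46 - 43) = 6.75.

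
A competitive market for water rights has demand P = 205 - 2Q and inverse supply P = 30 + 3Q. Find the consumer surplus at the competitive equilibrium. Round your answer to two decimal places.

1225.00

Equilibrium: 205 - 2Q = 30 + 3Q, so Q* = 35 and P* = 135.
The demand choke price is 205, so CS = (1/2)(Q*)(205 - P*) = (1/2)(35)(70) = 1225.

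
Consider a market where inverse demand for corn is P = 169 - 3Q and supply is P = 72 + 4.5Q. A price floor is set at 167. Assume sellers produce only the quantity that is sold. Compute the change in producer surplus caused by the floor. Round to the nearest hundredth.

Free-market equilibrium: 169 - 3Q = 72 + 4.5Q gives Q* = 12.9333, P* = 130.2.
At the floor price 167, quantity demanded is (169 - 167)/3 = 0.6667; demand is the short side, so Q = 0.6667 trades at P = 167.
PS goes from (1/2)(12.9333)(58.2) = 376.36 to 62.3333 (computed as (167 - 72)(0.6667) - (1/2)(4.5)(0.6667)^2), a change of -314.0267.

-314.03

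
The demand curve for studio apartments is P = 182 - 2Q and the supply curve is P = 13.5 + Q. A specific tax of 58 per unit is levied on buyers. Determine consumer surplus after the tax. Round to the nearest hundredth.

Pre-tax equilibrium: 182 - 2Q = 13.5 + Q gives Q* = 56.1667, P* = 69.6667.
A tax on buyers shifts demand down by 58: (182 - 58) - 2Q = 13.5 + Q, so Q_t = 36.8333. Buyers pay P_b = 108.3333; sellers receive P_s = P_b - 58 = 50.3333.
CS = (1/2)(Q_t)(182 - P_b) = (1/2)(36.8333)(73.6667) = 1356.6944.

1356.69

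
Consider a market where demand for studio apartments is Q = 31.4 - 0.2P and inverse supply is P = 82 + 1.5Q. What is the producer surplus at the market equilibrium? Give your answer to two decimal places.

99.85

Rewriting demand in inverse form: P = 157 - 5Q.
Equilibrium: 157 - 5Q = 82 + 1.5Q, so Q* = 11.5385 and P* = 99.3077.
PS is the area between P* and the supply curve from 0 to Q*: (1/2)(11.5385)(17.3077) = 99.8521.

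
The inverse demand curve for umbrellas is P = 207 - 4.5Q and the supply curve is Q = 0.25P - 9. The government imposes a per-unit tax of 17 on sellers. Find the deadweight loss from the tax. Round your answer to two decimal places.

17.00

Rewriting supply in inverse form: P = 36 + 4Q.
Pre-tax equilibrium: 207 - 4.5Q = 36 + 4Q gives Q* = 20.1176, P* = 116.4706.
With the tax, sellers need 17 more per unit: 207 - 4.5Q = 36 + 4Q + 17, so Q_t = 18.1176. Buyers pay P_b = 125.4706; sellers receive P_s = P_b - 17 = 108.4706.
The welfare triangle lost has base Q* - Q_t = 2 and height t = 17, so DWL = (1/2)(2)(17) = 17.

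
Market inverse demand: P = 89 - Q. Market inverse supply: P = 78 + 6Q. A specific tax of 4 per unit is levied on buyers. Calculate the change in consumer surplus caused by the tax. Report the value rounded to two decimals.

Pre-tax equilibrium: 89 - Q = 78 + 6Q gives Q* = 1.5714, P* = 87.4286.
With the tax, buyers' net willingness to pay falls by 4: (89 - 4) - Q = 78 + 6Q, so Q_t = 1. Buyers pay P_b = 88; sellers receive P_s = P_b - 4 = 84.
Consumers lose the trapezoid between P* and P_b out to Q_t plus the triangle from Q_t to Q*: change in CS = 0.5 - 1.2347 = -0.7347.

-0.73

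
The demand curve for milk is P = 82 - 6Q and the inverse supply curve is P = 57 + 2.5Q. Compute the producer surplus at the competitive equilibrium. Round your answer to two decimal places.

10.81

Equilibrium: 82 - 6Q = 57 + 2.5Q, so Q* = 2.9412 and P* = 64.3529.
The supply curve's price intercept is 57, so PS = (1/2)(Q*)(P* - 57) = (1/2)(2.9412)(7.3529) = 10.8131.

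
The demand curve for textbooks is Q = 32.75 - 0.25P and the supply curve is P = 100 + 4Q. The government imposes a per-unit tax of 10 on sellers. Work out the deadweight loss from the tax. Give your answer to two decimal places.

6.25

Rewriting demand in inverse form: P = 131 - 4Q.
Pre-tax equilibrium: 131 - 4Q = 100 + 4Q gives Q* = 3.875, P* = 115.5.
With the tax, sellers need 10 more per unit: 131 - 4Q = 100 + 4Q + 10, so Q_t = 2.625. Buyers pay P_b = 120.5; sellers receive P_s = P_b - 10 = 110.5.
The welfare triangle lost has base Q* - Q_t = 1.25 and height t = 10, so DWL = (1/2)(1.25)(10) = 6.25.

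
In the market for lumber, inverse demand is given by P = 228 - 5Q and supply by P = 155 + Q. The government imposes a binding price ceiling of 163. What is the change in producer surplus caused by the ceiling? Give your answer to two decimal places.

Free-market equilibrium: 228 - 5Q = 155 + Q gives Q* = 12.1667, P* = 167.1667.
At P = 163, sellers supply (163 - 155)/1 = 8 while buyers want more, so the quantity traded is 8 at price 163.
PS goes from (1/2)(12.1667)(12.1667) = 74.0139 to 32 (computed as (163 - 155)(8) - (1/2)(1)(8)^2), a change of -42.0139.

-42.01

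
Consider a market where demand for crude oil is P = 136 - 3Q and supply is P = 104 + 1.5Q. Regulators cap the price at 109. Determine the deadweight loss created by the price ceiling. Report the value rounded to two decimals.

Free-market equilibrium: 136 - 3Q = 104 + 1.5Q gives Q* = 7.1111, P* = 114.6667.
At the ceiling price 109, quantity supplied is (109 - 104)/1.5 = 3.3333; supply is the short side, so Q = 3.3333 trades at P = 109.
The lost-trades triangle has base Q* - 3.3333 = 3.7778 and height equal to the gap between the curves at Q = 3.3333, which is 126 - 109 = 17. DWL = (1/2)(3.7778)(17) = 32.1111.

32.11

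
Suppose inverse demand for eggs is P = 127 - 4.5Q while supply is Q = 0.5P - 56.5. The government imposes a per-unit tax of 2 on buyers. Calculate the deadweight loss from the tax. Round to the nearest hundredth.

Rewriting supply in inverse form: P = 113 + 2Q.
Without the tax, 127 - 4.5Q = 113 + 2Q so Q* = 2.1538 and P* = 117.3077.
A tax on buyers shifts demand down by 2: (127 - 2) - 4.5Q = 113 + 2Q, so Q_t = 1.8462. Buyers pay P_b = 118.6923; sellers receive P_s = P_b - 2 = 116.6923.
Deadweight loss is the triangle between the curves from Q_t to Q*: (1/2)(2.1538 - 1.8462)(2) = 0.3077.

0.31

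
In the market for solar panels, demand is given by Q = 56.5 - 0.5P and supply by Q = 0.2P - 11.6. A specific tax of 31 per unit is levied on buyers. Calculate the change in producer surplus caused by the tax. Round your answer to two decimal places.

-124.95

Rewriting demand in inverse form: P = 113 - 2Q.
Rewriting supply in inverse form: P = 58 + 5Q.
Pre-tax equilibrium: 113 - 2Q = 58 + 5Q gives Q* = 7.8571, P* = 97.2857.
A tax on buyers shifts demand down by 31: (113 - 31) - 2Q = 58 + 5Q, so Q_t = 3.4286. Buyers pay P_b = 106.1429; sellers receive P_s = P_b - 31 = 75.1429.
PS falls from (1/2)(7.8571)(39.2857) = 154.3367 to (1/2)(3.4286)(17.1429) = 29.3878, a change of -124.949.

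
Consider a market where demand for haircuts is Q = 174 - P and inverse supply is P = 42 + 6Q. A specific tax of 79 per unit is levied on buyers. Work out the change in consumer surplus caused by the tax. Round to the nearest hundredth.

Rewriting demand in inverse form: P = 174 - Q.
Pre-tax equilibrium: 174 - Q = 42 + 6Q gives Q* = 18.8571, P* = 155.1429.
A tax on buyers shifts demand down by 79: (174 - 79) - Q = 42 + 6Q, so Q_t = 7.5714. Buyers pay P_b = 166.4286; sellers receive P_s = P_b - 79 = 87.4286.
CS falls from (1/2)(18.8571)(18.8571) = 177.7959 to (1/2)(7.5714)(7.5714) = 28.6633, a change of -149.1327.

-149.13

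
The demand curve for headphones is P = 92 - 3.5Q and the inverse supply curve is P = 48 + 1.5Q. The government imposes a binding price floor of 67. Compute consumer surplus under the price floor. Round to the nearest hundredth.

89.29

Free-market equilibrium: 92 - 3.5Q = 48 + 1.5Q gives Q* = 8.8, P* = 61.2.
At P = 67, buyers demand (92 - 67)/3.5 = 7.1429 while sellers would supply more, so the quantity traded is 7.1429 at price 67.
CS is the triangle under demand above 67: (1/2)(7.1429)(92 - 67) = 89.2857.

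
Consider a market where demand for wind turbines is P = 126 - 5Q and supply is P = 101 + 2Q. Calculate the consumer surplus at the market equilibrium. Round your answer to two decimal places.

31.89

Setting demand equal to supply, 25 = 7Q, so Q* = 3.5714 and P* = 108.1429.
The demand choke price is 126, so CS = (1/2)(Q*)(126 - P*) = (1/2)(3.5714)(17.8571) = 31.8878.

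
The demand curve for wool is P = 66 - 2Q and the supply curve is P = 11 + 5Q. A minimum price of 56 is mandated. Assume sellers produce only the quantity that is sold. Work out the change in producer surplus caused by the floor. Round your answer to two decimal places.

8.16

Without the control, 66 - 2Q = 11 + 5Q so Q* = 7.8571 and P* = 50.2857.
At the floor price 56, quantity demanded is (66 - 56)/2 = 5; demand is the short side, so Q = 5 trades at P = 56.
PS goes from (1/2)(7.8571)(39.2857) = 154.3367 to 162.5 (computed as (56 - 11)(5) - (1/2)(5)(5)^2), a change of 8.1633.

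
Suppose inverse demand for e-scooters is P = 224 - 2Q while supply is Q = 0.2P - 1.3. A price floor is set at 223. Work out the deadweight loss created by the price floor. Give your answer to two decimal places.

Rewriting supply in inverse form: P = 6.5 + 5Q.
Free-market equilibrium: 224 - 2Q = 6.5 + 5Q gives Q* = 31.0714, P* = 161.8571.
At P = 223, buyers demand (224 - 223)/2 = 0.5 while sellers would supply more, so the quantity traded is 0.5 at price 223.
The lost-trades triangle has base Q* - 0.5 = 30.5714 and height equal to the gap between the curves at Q = 0.5, which is 223 - 9 = 214. DWL = (1/2)(30.5714)(214) = 3271.1429.

3271.14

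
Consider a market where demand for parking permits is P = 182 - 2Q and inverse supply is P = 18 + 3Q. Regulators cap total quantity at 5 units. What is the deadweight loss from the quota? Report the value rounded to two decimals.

Unrestricted equilibrium: Q* = (182 - 18)/(2 + 3) = 32.8.
At Q = 5 the demand price is 182 - 2(5) = 172 and the supply price is 18 + 3(5) = 33.
Deadweight loss is the triangle between the curves from 5 to 32.8: (1/2)(172 - 33)(32.8 - 5) = 1932.1.

1932.10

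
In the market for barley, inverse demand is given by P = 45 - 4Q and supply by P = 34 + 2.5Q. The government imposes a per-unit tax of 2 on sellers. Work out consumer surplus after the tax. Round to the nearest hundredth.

Without the tax, 45 - 4Q = 34 + 2.5Q so Q* = 1.6923 and P* = 38.2308.
A tax on sellers shifts supply up by 2: 45 - 4Q = 34 + 2.5Q + 2, so Q_t = 1.3846. Buyers pay P_b = 39.4615; sellers receive P_s = P_b - 2 = 37.4615.
Consumer surplus is the triangle under demand above P_b: (1/2)(1.3846)(45 - 39.4615) = 3.8343.

3.83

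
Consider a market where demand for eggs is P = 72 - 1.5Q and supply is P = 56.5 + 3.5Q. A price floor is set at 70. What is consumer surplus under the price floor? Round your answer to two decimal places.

Free-market equilibrium: 72 - 1.5Q = 56.5 + 3.5Q gives Q* = 3.1, P* = 67.35.
At P = 70, buyers demand (72 - 70)/1.5 = 1.3333 while sellers would supply more, so the quantity traded is 1.3333 at price 70.
CS is the triangle under demand above 70: (1/2)(1.3333)(72 - 70) = 1.3333.

1.33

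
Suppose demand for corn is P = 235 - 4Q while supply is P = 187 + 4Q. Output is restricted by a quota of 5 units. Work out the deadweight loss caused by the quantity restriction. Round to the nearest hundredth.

4.00

Unrestricted equilibrium: Q* = (235 - 187)/(4 + 4) = 6.
At Q = 5 the demand price is 235 - 4(5) = 215 and the supply price is 187 + 4(5) = 207.
Deadweight loss is the triangle between the curves from 5 to 6: (1/2)(215 - 207)(6 - 5) = 4.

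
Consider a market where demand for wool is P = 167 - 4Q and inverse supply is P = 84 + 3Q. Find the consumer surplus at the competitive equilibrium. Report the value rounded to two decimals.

Set 167 - 4Q = 84 + 3Q, which gives 83 = 7Q, so Q* = 11.8571 and P* = 167 - 4(11.8571) = 119.5714.
Consumer surplus is the triangle under demand above P*: (1/2)(11.8571)(167 - 119.5714) = (1/2)(11.8571)(47.4286) = 281.1837.

281.18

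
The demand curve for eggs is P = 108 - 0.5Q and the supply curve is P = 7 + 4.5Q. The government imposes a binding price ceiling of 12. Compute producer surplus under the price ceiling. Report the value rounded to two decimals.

Free-market equilibrium: 108 - 0.5Q = 7 + 4.5Q gives Q* = 20.2, P* = 97.9.
At the ceiling price 12, quantity supplied is (12 - 7)/4.5 = 1.1111; supply is the short side, so Q = 1.1111 trades at P = 12.
PS is the triangle above supply below 12: (1/2)(1.1111)(12 - 7) = 2.7778.

2.78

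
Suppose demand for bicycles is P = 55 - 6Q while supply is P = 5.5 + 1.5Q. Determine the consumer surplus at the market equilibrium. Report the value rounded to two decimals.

130.68

Set 55 - 6Q = 5.5 + 1.5Q, which gives 49.5 = 7.5Q, so Q* = 6.6 and P* = 55 - 6(6.6) = 15.4.
Consumer surplus is the triangle under demand above P*: (1/2)(6.6)(55 - 15.4) = (1/2)(6.6)(39.6) = 130.68.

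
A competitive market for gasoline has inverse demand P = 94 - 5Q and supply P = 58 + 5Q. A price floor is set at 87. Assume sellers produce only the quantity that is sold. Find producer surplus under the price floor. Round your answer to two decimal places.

Free-market equilibrium: 94 - 5Q = 58 + 5Q gives Q* = 3.6, P* = 76.
At P = 87, buyers demand (94 - 87)/5 = 1.4 while sellers would supply more, so the quantity traded is 1.4 at price 87.
The supply price at Q = 1.4 is 65. PS is the trapezoid between 87 and supply over [0, 1.4]: (1/2)[(87 - 58) + (87 - 65)](1.4) = 35.7.

35.70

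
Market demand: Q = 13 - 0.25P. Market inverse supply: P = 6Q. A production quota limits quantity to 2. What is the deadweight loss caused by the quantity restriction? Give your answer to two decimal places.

Rewriting demand in inverse form: P = 52 - 4Q.
Unrestricted equilibrium: Q* = (52 - 0)/(4 + 6) = 5.2.
At Q = 2 the demand price is 52 - 4(2) = 44 and the supply price is 0 + 6(2) = 12.
DWL = (1/2)(gap between curves at 2) x (Q* - 2) = (1/2)(32)(3.2) = 51.2.

51.20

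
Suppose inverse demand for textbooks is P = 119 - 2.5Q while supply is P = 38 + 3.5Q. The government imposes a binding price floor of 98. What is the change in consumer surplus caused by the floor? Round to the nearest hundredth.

-139.61

Without the control, 119 - 2.5Q = 38 + 3.5Q so Q* = 13.5 and P* = 85.25.
At P = 98, buyers demand (119 - 98)/2.5 = 8.4 while sellers would supply more, so the quantity traded is 8.4 at price 98.
CS goes from (1/2)(13.5)(33.75) = 227.8125 to 88.2 (computed as (119 - 98)(8.4) - (1/2)(2.5)(8.4)^2), a change of -139.6125.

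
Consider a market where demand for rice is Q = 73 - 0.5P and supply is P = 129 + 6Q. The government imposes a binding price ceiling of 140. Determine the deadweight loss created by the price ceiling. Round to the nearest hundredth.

Rewriting demand in inverse form: P = 146 - 2Q.
Free-market equilibrium: 146 - 2Q = 129 + 6Q gives Q* = 2.125, P* = 141.75.
At P = 140, sellers supply (140 - 129)/6 = 1.8333 while buyers want more, so the quantity traded is 1.8333 at price 140.
The lost-trades triangle has base Q* - 1.8333 = 0.2917 and height equal to the gap between the curves at Q = 1.8333, which is 142.3333 - 140 = 2.3333. DWL = (1/2)(0.2917)(2.3333) = 0.3403.

0.34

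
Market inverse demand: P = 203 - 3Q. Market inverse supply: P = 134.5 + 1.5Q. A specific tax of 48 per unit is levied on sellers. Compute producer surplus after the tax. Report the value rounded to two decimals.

Without the tax, 203 - 3Q = 134.5 + 1.5Q so Q* = 15.2222 and P* = 157.3333.
A tax on sellers shifts supply up by 48: 203 - 3Q = 134.5 + 1.5Q + 48, so Q_t = 4.5556. Buyers pay P_b = 189.3333; sellers receive P_s = P_b - 48 = 141.3333.
Producer surplus is the triangle above supply below P_s: (1/2)(4.5556)(141.3333 - 134.5) = 15.5648.

15.56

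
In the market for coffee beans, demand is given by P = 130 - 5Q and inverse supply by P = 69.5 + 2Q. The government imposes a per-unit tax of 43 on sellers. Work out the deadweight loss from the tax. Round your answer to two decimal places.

132.07

Pre-tax equilibrium: 130 - 5Q = 69.5 + 2Q gives Q* = 8.6429, P* = 86.7857.
With the tax, sellers need 43 more per unit: 130 - 5Q = 69.5 + 2Q + 43, so Q_t = 2.5. Buyers pay P_b = 117.5; sellers receive P_s = P_b - 43 = 74.5.
The welfare triangle lost has base Q* - Q_t = 6.1429 and height t = 43, so DWL = (1/2)(6.1429)(43) = 132.0714.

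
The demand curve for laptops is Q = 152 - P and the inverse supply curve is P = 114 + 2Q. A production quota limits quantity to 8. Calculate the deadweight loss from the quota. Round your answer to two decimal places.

Rewriting demand in inverse form: P = 152 - Q.
Unrestricted equilibrium: Q* = (152 - 114)/(1 + 2) = 12.6667.
At Q = 8 the demand price is 152 - (8) = 144 and the supply price is 114 + 2(8) = 130.
DWL = (1/2)(gap between curves at 8) x (Q* - 8) = (1/2)(14)(4.6667) = 32.6667.

32.67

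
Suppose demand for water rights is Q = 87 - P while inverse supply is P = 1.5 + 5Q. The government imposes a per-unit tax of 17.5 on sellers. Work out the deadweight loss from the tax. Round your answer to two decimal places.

25.52

Rewriting demand in inverse form: P = 87 - Q.
Without the tax, 87 - Q = 1.5 + 5Q so Q* = 14.25 and P* = 72.75.
A tax on sellers shifts supply up by 17.5: 87 - Q = 1.5 + 5Q + 17.5, so Q_t = 11.3333. Buyers pay P_b = 75.6667; sellers receive P_s = P_b - 17.5 = 58.1667.
Deadweight loss is the triangle between the curves from Q_t to Q*: (1/2)(14.25 - 11.3333)(17.5) = 25.5208.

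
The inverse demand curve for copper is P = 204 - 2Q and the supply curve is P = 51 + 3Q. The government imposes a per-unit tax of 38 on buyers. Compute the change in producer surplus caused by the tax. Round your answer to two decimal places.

Pre-tax equilibrium: 204 - 2Q = 51 + 3Q gives Q* = 30.6, P* = 142.8.
A tax on buyers shifts demand down by 38: (204 - 38) - 2Q = 51 + 3Q, so Q_t = 23. Buyers pay P_b = 158; sellers receive P_s = P_b - 38 = 120.
PS falls from (1/2)(30.6)(91.8) = 1404.54 to (1/2)(23)(69) = 793.5, a change of -611.04.

-611.04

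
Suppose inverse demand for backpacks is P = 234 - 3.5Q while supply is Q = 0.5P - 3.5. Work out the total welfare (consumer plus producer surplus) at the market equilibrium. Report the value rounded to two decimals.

4684.45

Rewriting supply in inverse form: P = 7 + 2Q.
Set 234 - 3.5Q = 7 + 2Q, which gives 227 = 5.5Q, so Q* = 41.2727 and P* = 234 - 3.5(41.2727) = 89.5455.
Total surplus is the full triangle between the curves from 0 to Q*: (1/2)(41.2727)(234 - 7) = 4684.4545.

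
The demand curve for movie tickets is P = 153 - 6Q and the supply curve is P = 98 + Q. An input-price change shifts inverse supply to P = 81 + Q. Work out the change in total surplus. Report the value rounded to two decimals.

154.21

Initial equilibrium: Q_0 = 7.8571, P_0 = 105.8571; CS_0 = (1/2)(7.8571)(47.1429) = 185.2041, PS_0 = (1/2)(7.8571)(7.8571) = 30.8673.
New equilibrium: 153 - 6Q = 81 + Q gives Q_1 = 10.2857, P_1 = 91.2857; CS_1 = 317.3878, PS_1 = 52.898.
Change in total surplus = (317.3878 + 52.898) - (185.2041 + 30.8673) = 154.2143.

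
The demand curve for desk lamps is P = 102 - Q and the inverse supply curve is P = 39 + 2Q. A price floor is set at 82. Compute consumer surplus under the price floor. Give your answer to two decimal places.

200.00

Free-market equilibrium: 102 - Q = 39 + 2Q gives Q* = 21, P* = 81.
At P = 82, buyers demand (102 - 82)/1 = 20 while sellers would supply more, so the quantity traded is 20 at price 82.
CS is the triangle under demand above 82: (1/2)(20)(102 - 82) = 200.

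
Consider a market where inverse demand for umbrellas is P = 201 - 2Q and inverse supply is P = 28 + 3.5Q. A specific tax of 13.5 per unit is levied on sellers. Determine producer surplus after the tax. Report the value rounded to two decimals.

Without the tax, 201 - 2Q = 28 + 3.5Q so Q* = 31.4545 and P* = 138.0909.
A tax on sellers shifts supply up by 13.5: 201 - 2Q = 28 + 3.5Q + 13.5, so Q_t = 29. Buyers pay P_b = 143; sellers receive P_s = P_b - 13.5 = 129.5.
Producer surplus is the triangle above supply below P_s: (1/2)(29)(129.5 - 28) = 1471.75.

1471.75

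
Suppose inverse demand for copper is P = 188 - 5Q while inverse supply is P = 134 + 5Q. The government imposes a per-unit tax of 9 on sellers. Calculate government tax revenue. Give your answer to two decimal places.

40.50

Pre-tax equilibrium: 188 - 5Q = 134 + 5Q gives Q* = 5.4, P* = 161.
With the tax, sellers need 9 more per unit: 188 - 5Q = 134 + 5Q + 9, so Q_t = 4.5. Buyers pay P_b = 165.5; sellers receive P_s = P_b - 9 = 156.5.
Revenue is the tax times quantity traded: 9 x 4.5 = 40.5.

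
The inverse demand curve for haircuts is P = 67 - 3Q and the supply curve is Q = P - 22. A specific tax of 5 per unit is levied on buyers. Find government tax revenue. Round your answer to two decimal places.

Rewriting supply in inverse form: P = 22 + Q.
Pre-tax equilibrium: 67 - 3Q = 22 + Q gives Q* = 11.25, P* = 33.25.
With the tax, buyers' net willingness to pay falls by 5: (67 - 5) - 3Q = 22 + Q, so Q_t = 10. Buyers pay P_b = 37; sellers receive P_s = P_b - 5 = 32.
Revenue is the tax times quantity traded: 5 x 10 = 50.

50.00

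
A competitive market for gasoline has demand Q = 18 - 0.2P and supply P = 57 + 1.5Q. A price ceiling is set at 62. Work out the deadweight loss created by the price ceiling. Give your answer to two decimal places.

Rewriting demand in inverse form: P = 90 - 5Q.
Without the control, 90 - 5Q = 57 + 1.5Q so Q* = 5.0769 and P* = 64.6154.
At P = 62, sellers supply (62 - 57)/1.5 = 3.3333 while buyers want more, so the quantity traded is 3.3333 at price 62.
The lost-trades triangle has base Q* - 3.3333 = 1.7436 and height equal to the gap between the curves at Q = 3.3333, which is 73.3333 - 62 = 11.3333. DWL = (1/2)(1.7436)(11.3333) = 9.8803.

9.88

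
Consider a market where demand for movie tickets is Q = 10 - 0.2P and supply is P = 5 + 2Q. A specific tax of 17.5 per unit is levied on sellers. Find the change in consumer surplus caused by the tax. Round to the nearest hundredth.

-64.73

Rewriting demand in inverse form: P = 50 - 5Q.
Pre-tax equilibrium: 50 - 5Q = 5 + 2Q gives Q* = 6.4286, P* = 17.8571.
A tax on sellers shifts supply up by 17.5: 50 - 5Q = 5 + 2Q + 17.5, so Q_t = 3.9286. Buyers pay P_b = 30.3571; sellers receive P_s = P_b - 17.5 = 12.8571.
Consumers lose the trapezoid between P* and P_b out to Q_t plus the triangle from Q_t to Q*: change in CS = 38.5842 - 103.3163 = -64.7321.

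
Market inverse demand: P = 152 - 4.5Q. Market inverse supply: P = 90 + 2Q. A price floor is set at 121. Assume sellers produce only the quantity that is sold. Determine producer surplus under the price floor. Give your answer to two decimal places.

Without the control, 152 - 4.5Q = 90 + 2Q so Q* = 9.5385 and P* = 109.0769.
At the floor price 121, quantity demanded is (152 - 121)/4.5 = 6.8889; demand is the short side, so Q = 6.8889 trades at P = 121.
The supply price at Q = 6.8889 is 103.7778. PS is the trapezoid between 121 and supply over [0, 6.8889]: (1/2)[(121 - 90) + (121 - 103.7778)](6.8889) = 166.0988.

166.10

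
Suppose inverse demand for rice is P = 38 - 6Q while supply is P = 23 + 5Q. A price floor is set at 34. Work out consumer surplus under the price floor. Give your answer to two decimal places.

Without the control, 38 - 6Q = 23 + 5Q so Q* = 1.3636 and P* = 29.8182.
At the floor price 34, quantity demanded is (38 - 34)/6 = 0.6667; demand is the short side, so Q = 0.6667 trades at P = 34.
CS is the triangle under demand above 34: (1/2)(0.6667)(38 - 34) = 1.3333.

1.33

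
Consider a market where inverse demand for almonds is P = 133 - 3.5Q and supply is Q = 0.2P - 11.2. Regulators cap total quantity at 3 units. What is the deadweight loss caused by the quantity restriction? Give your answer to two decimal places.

Rewriting supply in inverse form: P = 56 + 5Q.
Unrestricted equilibrium: Q* = (133 - 56)/(3.5 + 5) = 9.0588.
At Q = 3 the demand price is 133 - 3.5(3) = 122.5 and the supply price is 56 + 5(3) = 71.
DWL = (1/2)(gap between curves at 3) x (Q* - 3) = (1/2)(51.5)(6.0588) = 156.0147.

156.01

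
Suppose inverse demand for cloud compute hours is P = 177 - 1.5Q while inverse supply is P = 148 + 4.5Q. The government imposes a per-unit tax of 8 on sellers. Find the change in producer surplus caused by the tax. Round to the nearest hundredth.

-25.00

Pre-tax equilibrium: 177 - 1.5Q = 148 + 4.5Q gives Q* = 4.8333, P* = 169.75.
With the tax, sellers need 8 more per unit: 177 - 1.5Q = 148 + 4.5Q + 8, so Q_t = 3.5. Buyers pay P_b = 171.75; sellers receive P_s = P_b - 8 = 163.75.
Producers lose the trapezoid between P_s and P* out to Q_t plus the triangle from Q_t to Q*: change in PS = 27.5625 - 52.5625 = -25.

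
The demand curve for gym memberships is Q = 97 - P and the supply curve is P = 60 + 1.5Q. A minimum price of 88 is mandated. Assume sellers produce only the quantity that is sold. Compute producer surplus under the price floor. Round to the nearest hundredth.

191.25

Rewriting demand in inverse form: P = 97 - Q.
Without the control, 97 - Q = 60 + 1.5Q so Q* = 14.8 and P* = 82.2.
At P = 88, buyers demand (97 - 88)/1 = 9 while sellers would supply more, so the quantity traded is 9 at price 88.
The supply price at Q = 9 is 73.5. PS is the trapezoid between 88 and supply over [0, 9]: (1/2)[(88 - 60) + (88 - 73.5)](9) = 191.25.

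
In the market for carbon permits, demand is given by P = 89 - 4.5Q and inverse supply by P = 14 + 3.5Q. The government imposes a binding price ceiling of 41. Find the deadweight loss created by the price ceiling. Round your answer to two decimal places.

11.03

Free-market equilibrium: 89 - 4.5Q = 14 + 3.5Q gives Q* = 9.375, P* = 46.8125.
At the ceiling price 41, quantity supplied is (41 - 14)/3.5 = 7.7143; supply is the short side, so Q = 7.7143 trades at P = 41.
The lost-trades triangle has base Q* - 7.7143 = 1.6607 and height equal to the gap between the curves at Q = 7.7143, which is 54.2857 - 41 = 13.2857. DWL = (1/2)(1.6607)(13.2857) = 11.0319.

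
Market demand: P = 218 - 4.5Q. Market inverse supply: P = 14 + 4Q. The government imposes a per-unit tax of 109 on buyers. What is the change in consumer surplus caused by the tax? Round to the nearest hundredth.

Without the tax, 218 - 4.5Q = 14 + 4Q so Q* = 24 and P* = 110.
A tax on buyers shifts demand down by 109: (218 - 109) - 4.5Q = 14 + 4Q, so Q_t = 11.1765. Buyers pay P_b = 167.7059; sellers receive P_s = P_b - 109 = 58.7059.
CS falls from (1/2)(24)(108) = 1296 to (1/2)(11.1765)(50.2941) = 281.0554, a change of -1014.9446.

-1014.94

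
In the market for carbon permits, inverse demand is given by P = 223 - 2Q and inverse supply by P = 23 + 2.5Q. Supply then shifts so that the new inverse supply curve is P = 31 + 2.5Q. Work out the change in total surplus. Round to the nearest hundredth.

Initial equilibrium: Q_0 = 44.4444, P_0 = 134.1111; CS_0 = (1/2)(44.4444)(88.8889) = 1975.3086, PS_0 = (1/2)(44.4444)(111.1111) = 2469.1358.
New equilibrium: 223 - 2Q = 31 + 2.5Q gives Q_1 = 42.6667, P_1 = 137.6667; CS_1 = 1820.4444, PS_1 = 2275.5556.
Change in total surplus = (1820.4444 + 2275.5556) - (1975.3086 + 2469.1358) = -348.4444.

-348.44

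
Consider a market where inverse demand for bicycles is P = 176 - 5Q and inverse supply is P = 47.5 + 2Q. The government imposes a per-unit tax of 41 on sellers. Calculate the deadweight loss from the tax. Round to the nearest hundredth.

120.07

Pre-tax equilibrium: 176 - 5Q = 47.5 + 2Q gives Q* = 18.3571, P* = 84.2143.
A tax on sellers shifts supply up by 41: 176 - 5Q = 47.5 + 2Q + 41, so Q_t = 12.5. Buyers pay P_b = 113.5; sellers receive P_s = P_b - 41 = 72.5.
Deadweight loss is the triangle between the curves from Q_t to Q*: (1/2)(18.3571 - 12.5)(41) = 120.0714.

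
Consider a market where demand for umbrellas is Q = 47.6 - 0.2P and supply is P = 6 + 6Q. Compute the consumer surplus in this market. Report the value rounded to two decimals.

1112.07

Rewriting demand in inverse form: P = 238 - 5Q.
Equilibrium: 238 - 5Q = 6 + 6Q, so Q* = 21.0909 and P* = 132.5455.
CS is the area between the demand curve and P* from 0 to Q*: (1/2)(21.0909)(105.4545) = 1112.0661.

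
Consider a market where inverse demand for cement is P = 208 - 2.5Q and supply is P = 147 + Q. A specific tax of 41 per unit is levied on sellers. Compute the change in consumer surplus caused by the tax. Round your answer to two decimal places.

Pre-tax equilibrium: 208 - 2.5Q = 147 + Q gives Q* = 17.4286, P* = 164.4286.
A tax on sellers shifts supply up by 41: 208 - 2.5Q = 147 + Q + 41, so Q_t = 5.7143. Buyers pay P_b = 193.7143; sellers receive P_s = P_b - 41 = 152.7143.
CS falls from (1/2)(17.4286)(43.5714) = 379.6939 to (1/2)(5.7143)(14.2857) = 40.8163, a change of -338.8776.

-338.88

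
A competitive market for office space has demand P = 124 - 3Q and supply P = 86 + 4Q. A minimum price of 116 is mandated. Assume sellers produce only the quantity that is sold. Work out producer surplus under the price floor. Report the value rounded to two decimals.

65.78

Without the control, 124 - 3Q = 86 + 4Q so Q* = 5.4286 and P* = 107.7143.
At P = 116, buyers demand (124 - 116)/3 = 2.6667 while sellers would supply more, so the quantity traded is 2.6667 at price 116.
The supply price at Q = 2.6667 is 96.6667. PS is the trapezoid between 116 and supply over [0, 2.6667]: (1/2)[(116 - 86) + (116 - 96.6667)](2.6667) = 65.7778.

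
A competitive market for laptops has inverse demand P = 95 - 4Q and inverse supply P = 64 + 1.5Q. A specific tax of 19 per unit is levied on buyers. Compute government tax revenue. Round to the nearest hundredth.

Pre-tax equilibrium: 95 - 4Q = 64 + 1.5Q gives Q* = 5.6364, P* = 72.4545.
A tax on buyers shifts demand down by 19: (95 - 19) - 4Q = 64 + 1.5Q, so Q_t = 2.1818. Buyers pay P_b = 86.2727; sellers receive P_s = P_b - 19 = 67.2727.
Revenue is the tax times quantity traded: 19 x 2.1818 = 41.4545.

41.45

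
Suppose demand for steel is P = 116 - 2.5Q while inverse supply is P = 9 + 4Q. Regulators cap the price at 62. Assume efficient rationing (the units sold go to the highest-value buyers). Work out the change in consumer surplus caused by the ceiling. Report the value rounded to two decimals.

157.32

Without the control, 116 - 2.5Q = 9 + 4Q so Q* = 16.4615 and P* = 74.8462.
At the ceiling price 62, quantity supplied is (62 - 9)/4 = 13.25; supply is the short side, so Q = 13.25 trades at P = 62.
CS goes from (1/2)(16.4615)(41.1538) = 338.7278 to 496.0469 (computed as (116 - 62)(13.25) - (1/2)(2.5)(13.25)^2), a change of 157.3191.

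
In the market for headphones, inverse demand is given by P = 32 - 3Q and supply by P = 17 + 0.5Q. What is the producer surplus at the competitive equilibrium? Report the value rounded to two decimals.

4.59

Setting demand equal to supply, 15 = 3.5Q, so Q* = 4.2857 and P* = 19.1429.
The supply curve's price intercept is 17, so PS = (1/2)(Q*)(P* - 17) = (1/2)(4.2857)(2.1429) = 4.5918.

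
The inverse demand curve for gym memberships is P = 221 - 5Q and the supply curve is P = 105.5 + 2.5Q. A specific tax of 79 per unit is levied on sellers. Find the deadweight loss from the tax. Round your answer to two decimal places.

Without the tax, 221 - 5Q = 105.5 + 2.5Q so Q* = 15.4 and P* = 144.
With the tax, sellers need 79 more per unit: 221 - 5Q = 105.5 + 2.5Q + 79, so Q_t = 4.8667. Buyers pay P_b = 196.6667; sellers receive P_s = P_b - 79 = 117.6667.
Deadweight loss is the triangle between the curves from Q_t to Q*: (1/2)(15.4 - 4.8667)(79) = 416.0667.

416.07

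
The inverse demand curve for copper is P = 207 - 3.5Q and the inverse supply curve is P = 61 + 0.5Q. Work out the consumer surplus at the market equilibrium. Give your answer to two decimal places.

2331.44

Setting demand equal to supply, 146 = 4Q, so Q* = 36.5 and P* = 79.25.
CS is the area between the demand curve and P* from 0 to Q*: (1/2)(36.5)(127.75) = 2331.4375.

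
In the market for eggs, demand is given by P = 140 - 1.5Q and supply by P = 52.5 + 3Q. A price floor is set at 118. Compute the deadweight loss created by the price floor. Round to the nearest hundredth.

Without the control, 140 - 1.5Q = 52.5 + 3Q so Q* = 19.4444 and P* = 110.8333.
At the floor price 118, quantity demanded is (140 - 118)/1.5 = 14.6667; demand is the short side, so Q = 14.6667 trades at P = 118.
The lost-trades triangle has base Q* - 14.6667 = 4.7778 and height equal to the gap between the curves at Q = 14.6667, which is 118 - 96.5 = 21.5. DWL = (1/2)(4.7778)(21.5) = 51.3611.

51.36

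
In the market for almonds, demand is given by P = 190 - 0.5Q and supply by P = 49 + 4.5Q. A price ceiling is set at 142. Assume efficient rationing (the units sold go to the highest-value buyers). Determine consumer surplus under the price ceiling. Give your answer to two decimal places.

Free-market equilibrium: 190 - 0.5Q = 49 + 4.5Q gives Q* = 28.2, P* = 175.9.
At the ceiling price 142, quantity supplied is (142 - 49)/4.5 = 20.6667; supply is the short side, so Q = 20.6667 trades at P = 142.
The demand price at Q = 20.6667 is 179.6667. CS is the trapezoid between demand and 142 over [0, 20.6667]: (1/2)[(190 - 142) + (179.6667 - 142)](20.6667) = 885.2222.

885.22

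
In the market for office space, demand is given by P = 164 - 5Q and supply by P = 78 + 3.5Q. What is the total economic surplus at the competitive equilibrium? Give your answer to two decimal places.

435.06

Equilibrium: 164 - 5Q = 78 + 3.5Q, so Q* = 10.1176 and P* = 113.4118.
CS = (1/2)(10.1176)(50.5882) = 255.917 and PS = (1/2)(10.1176)(35.4118) = 179.1419, so total surplus = 435.0588.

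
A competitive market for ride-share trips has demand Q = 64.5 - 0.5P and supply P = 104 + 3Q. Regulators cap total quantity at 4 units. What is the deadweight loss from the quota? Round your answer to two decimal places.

Rewriting demand in inverse form: P = 129 - 2Q.
Without the quota, 129 - 2Q = 104 + 3Q gives Q* = 5.
At Q = 4 the demand price is 129 - 2(4) = 121 and the supply price is 104 + 3(4) = 116.
Deadweight loss is the triangle between the curves from 4 to 5: (1/2)(121 - 116)(5 - 4) = 2.5.

2.50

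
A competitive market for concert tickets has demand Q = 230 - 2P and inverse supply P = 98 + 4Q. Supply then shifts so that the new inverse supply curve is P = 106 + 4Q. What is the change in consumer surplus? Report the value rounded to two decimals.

-2.57

Rewriting demand in inverse form: P = 115 - 0.5Q.
Initial equilibrium: Q_0 = 3.7778, P_0 = 113.1111; CS_0 = (1/2)(3.7778)(1.8889) = 3.5679, PS_0 = (1/2)(3.7778)(15.1111) = 28.5432.
New equilibrium: 115 - 0.5Q = 106 + 4Q gives Q_1 = 2, P_1 = 114; CS_1 = 1, PS_1 = 8.
Change in consumer surplus = 1 - 3.5679 = -2.5679.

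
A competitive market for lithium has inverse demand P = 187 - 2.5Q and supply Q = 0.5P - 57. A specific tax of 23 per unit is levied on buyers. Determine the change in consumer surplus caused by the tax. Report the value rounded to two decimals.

-174.63

Rewriting supply in inverse form: P = 114 + 2Q.
Pre-tax equilibrium: 187 - 2.5Q = 114 + 2Q gives Q* = 16.2222, P* = 146.4444.
With the tax, buyers' net willingness to pay falls by 23: (187 - 23) - 2.5Q = 114 + 2Q, so Q_t = 11.1111. Buyers pay P_b = 159.2222; sellers receive P_s = P_b - 23 = 136.2222.
CS falls from (1/2)(16.2222)(40.5556) = 328.9506 to (1/2)(11.1111)(27.7778) = 154.321, a change of -174.6296.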